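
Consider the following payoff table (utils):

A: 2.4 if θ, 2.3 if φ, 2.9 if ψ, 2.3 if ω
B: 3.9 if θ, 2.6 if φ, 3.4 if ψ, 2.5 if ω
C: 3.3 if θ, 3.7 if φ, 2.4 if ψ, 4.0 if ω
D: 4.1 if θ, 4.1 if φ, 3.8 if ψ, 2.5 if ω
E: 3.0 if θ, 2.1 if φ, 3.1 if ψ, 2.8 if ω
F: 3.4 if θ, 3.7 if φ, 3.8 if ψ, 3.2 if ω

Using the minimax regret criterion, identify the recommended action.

F

Column bests: θ=4.1, φ=4.1, ψ=3.8, ω=4.0.
A regrets: 1.7, 1.8, 0.9, 1.7 → max 1.8
B regrets: 0.2, 1.5, 0.4, 1.5 → max 1.5
C regrets: 0.8, 0.4, 1.4, 0.0 → max 1.4
D regrets: 0.0, 0.0, 0.0, 1.5 → max 1.5
E regrets: 1.1, 2.0, 0.7, 1.2 → max 2.0
F regrets: 0.7, 0.4, 0.0, 0.8 → max 0.8
Smallest max regret = 0.8 → F.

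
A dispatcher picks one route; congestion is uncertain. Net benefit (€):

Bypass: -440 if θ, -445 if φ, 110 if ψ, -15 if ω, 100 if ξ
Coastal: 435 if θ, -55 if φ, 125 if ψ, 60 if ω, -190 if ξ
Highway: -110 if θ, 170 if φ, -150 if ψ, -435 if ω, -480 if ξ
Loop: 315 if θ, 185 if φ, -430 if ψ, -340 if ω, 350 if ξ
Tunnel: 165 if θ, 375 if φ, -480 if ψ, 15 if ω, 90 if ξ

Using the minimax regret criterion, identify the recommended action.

Column bests: θ=435, φ=375, ψ=125, ω=60, ξ=350.
Bypass regrets: 875, 820, 15, 75, 250 → max 875
Coastal regrets: 0, 430, 0, 0, 540 → max 540
Highway regrets: 545, 205, 275, 495, 830 → max 830
Loop regrets: 120, 190, 555, 400, 0 → max 555
Tunnel regrets: 270, 0, 605, 45, 260 → max 605
Smallest max regret = 540 → Coastal.

Coastal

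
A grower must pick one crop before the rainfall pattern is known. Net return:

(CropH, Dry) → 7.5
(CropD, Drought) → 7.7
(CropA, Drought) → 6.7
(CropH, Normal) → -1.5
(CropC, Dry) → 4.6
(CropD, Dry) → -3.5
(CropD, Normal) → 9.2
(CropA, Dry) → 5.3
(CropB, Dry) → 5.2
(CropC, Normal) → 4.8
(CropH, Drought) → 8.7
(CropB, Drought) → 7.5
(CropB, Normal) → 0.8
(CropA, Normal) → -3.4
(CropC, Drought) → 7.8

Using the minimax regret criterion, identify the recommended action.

Column bests: Drought=8.7, Dry=7.5, Normal=9.2.
CropA regrets: 2.0, 2.2, 12.6 → max 12.6
CropB regrets: 1.2, 2.3, 8.4 → max 8.4
CropD regrets: 1.0, 11.0, 0.0 → max 11.0
CropC regrets: 0.9, 2.9, 4.4 → max 4.4
CropH regrets: 0.0, 0.0, 10.7 → max 10.7
Smallest max regret = 4.4 → CropC.

CropC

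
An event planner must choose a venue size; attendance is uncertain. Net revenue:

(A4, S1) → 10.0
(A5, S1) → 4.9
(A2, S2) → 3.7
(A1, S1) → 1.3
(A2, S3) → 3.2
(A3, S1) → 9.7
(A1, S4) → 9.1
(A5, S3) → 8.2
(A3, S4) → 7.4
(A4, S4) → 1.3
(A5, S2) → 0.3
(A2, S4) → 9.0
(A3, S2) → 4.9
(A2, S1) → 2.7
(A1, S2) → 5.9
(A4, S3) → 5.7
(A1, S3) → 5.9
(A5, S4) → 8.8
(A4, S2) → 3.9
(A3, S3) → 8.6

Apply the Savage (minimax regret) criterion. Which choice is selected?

A3

Column bests: S1=10.0, S2=5.9, S3=8.6, S4=9.1.
A1 regrets: 8.7, 0.0, 2.7, 0.0 → max 8.7
A2 regrets: 7.3, 2.2, 5.4, 0.1 → max 7.3
A3 regrets: 0.3, 1.0, 0.0, 1.7 → max 1.7
A4 regrets: 0.0, 2.0, 2.9, 7.8 → max 7.8
A5 regrets: 5.1, 5.6, 0.4, 0.3 → max 5.6
Smallest max regret = 1.7 → A3.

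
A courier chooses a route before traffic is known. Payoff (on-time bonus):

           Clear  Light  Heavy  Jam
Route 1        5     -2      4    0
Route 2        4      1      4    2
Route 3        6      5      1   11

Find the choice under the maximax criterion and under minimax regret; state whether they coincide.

maximax → Route 3; minimax regret → Route 3 (agree)

Row maxima: Route 1=5, Route 2=4, Route 3=11
Best best-case = 11 → Route 3.
Column bests: Clear=6, Light=5, Heavy=4, Jam=11.
Route 1 regrets: 1, 7, 0, 11 → max 11
Route 2 regrets: 2, 4, 0, 9 → max 9
Route 3 regrets: 0, 0, 3, 0 → max 3
Smallest max regret = 3 → Route 3.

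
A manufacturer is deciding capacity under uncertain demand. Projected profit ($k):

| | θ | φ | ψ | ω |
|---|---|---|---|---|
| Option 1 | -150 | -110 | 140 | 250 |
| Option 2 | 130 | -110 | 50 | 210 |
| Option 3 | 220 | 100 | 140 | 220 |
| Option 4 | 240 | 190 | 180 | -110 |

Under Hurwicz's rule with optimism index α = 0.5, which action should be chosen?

Option 1: 0.5·250 + 0.5·(-150) = 50
Option 2: 0.5·210 + 0.5·(-110) = 50
Option 3: 0.5·220 + 0.5·100 = 160
Option 4: 0.5·240 + 0.5·(-110) = 65
Highest Hurwicz score = 160 → Option 3.

Option 3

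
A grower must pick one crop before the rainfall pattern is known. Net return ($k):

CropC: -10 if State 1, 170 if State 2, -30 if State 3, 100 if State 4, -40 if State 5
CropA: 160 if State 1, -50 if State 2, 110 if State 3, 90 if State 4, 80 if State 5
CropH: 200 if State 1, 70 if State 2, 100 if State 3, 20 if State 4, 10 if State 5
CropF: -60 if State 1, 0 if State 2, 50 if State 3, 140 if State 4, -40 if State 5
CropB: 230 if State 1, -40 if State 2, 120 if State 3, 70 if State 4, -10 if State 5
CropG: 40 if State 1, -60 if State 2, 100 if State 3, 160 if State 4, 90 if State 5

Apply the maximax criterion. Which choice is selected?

Row maxima: CropC=170, CropA=160, CropH=200, CropF=140, CropB=230, CropG=160
Best best-case = 230 → CropB.

CropB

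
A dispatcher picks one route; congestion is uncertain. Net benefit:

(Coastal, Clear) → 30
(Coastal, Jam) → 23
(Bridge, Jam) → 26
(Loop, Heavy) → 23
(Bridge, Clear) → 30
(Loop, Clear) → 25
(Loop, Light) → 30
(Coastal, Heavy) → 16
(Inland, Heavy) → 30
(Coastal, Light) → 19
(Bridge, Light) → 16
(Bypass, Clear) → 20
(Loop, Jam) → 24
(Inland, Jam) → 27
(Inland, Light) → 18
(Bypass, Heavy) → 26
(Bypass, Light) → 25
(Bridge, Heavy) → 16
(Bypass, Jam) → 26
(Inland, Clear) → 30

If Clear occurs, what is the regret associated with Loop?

Best payoff under Clear is 30.
Regret = 30 − 25 = 5.

5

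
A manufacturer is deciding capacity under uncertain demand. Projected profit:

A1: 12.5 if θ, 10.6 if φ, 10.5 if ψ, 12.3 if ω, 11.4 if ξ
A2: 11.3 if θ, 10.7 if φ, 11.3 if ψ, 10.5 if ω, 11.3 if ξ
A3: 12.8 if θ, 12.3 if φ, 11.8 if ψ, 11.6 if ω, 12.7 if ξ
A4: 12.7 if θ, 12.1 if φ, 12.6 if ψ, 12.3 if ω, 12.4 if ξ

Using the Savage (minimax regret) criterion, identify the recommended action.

Column bests: θ=12.8, φ=12.3, ψ=12.6, ω=12.3, ξ=12.7.
A1 regrets: 0.3, 1.7, 2.1, 0.0, 1.3 → max 2.1
A2 regrets: 1.5, 1.6, 1.3, 1.8, 1.4 → max 1.8
A3 regrets: 0.0, 0.0, 0.8, 0.7, 0.0 → max 0.8
A4 regrets: 0.1, 0.2, 0.0, 0.0, 0.3 → max 0.3
Smallest max regret = 0.3 → A4.

A4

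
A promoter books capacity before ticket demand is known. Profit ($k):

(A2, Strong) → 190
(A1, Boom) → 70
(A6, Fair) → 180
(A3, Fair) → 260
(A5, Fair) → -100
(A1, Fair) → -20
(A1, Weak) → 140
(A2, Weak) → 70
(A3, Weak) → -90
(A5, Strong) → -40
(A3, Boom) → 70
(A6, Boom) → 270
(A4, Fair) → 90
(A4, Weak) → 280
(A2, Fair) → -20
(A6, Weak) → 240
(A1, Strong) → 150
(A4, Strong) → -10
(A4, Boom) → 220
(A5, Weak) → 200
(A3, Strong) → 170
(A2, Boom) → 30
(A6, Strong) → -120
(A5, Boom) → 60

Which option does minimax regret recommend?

Column bests: Weak=280, Fair=260, Strong=190, Boom=270.
A1 regrets: 140, 280, 40, 200 → max 280
A2 regrets: 210, 280, 0, 240 → max 280
A3 regrets: 370, 0, 20, 200 → max 370
A4 regrets: 0, 170, 200, 50 → max 200
A5 regrets: 80, 360, 230, 210 → max 360
A6 regrets: 40, 80, 310, 0 → max 310
Smallest max regret = 200 → A4.

A4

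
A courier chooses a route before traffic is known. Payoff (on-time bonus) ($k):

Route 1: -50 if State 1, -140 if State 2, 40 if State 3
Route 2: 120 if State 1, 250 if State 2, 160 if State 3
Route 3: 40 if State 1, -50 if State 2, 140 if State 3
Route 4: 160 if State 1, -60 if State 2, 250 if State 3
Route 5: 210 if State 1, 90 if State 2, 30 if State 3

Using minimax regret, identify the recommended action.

Route 2

Column bests: State 1=210, State 2=250, State 3=250.
Route 1 regrets: 260, 390, 210 → max 390
Route 2 regrets: 90, 0, 90 → max 90
Route 3 regrets: 170, 300, 110 → max 300
Route 4 regrets: 50, 310, 0 → max 310
Route 5 regrets: 0, 160, 220 → max 220
Smallest max regret = 90 → Route 2.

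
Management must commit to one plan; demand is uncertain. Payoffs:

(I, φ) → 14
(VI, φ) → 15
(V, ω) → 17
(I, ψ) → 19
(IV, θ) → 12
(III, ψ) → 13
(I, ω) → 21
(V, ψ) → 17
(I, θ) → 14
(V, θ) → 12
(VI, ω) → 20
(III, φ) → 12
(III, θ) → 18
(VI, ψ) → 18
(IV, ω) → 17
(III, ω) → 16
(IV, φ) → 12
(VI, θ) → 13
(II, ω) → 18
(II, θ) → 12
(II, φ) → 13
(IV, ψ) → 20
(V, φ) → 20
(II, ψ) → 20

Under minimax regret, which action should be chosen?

VI

Column bests: θ=18, φ=20, ψ=20, ω=21.
I regrets: 4, 6, 1, 0 → max 6
II regrets: 6, 7, 0, 3 → max 7
III regrets: 0, 8, 7, 5 → max 8
IV regrets: 6, 8, 0, 4 → max 8
V regrets: 6, 0, 3, 4 → max 6
VI regrets: 5, 5, 2, 1 → max 5
Smallest max regret = 5 → VI.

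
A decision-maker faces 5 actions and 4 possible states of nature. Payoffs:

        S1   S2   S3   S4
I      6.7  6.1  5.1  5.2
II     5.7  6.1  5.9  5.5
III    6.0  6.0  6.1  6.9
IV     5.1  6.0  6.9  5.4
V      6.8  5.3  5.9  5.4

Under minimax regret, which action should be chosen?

III

Column bests: S1=6.8, S2=6.1, S3=6.9, S4=6.9.
I regrets: 0.1, 0.0, 1.8, 1.7 → max 1.8
II regrets: 1.1, 0.0, 1.0, 1.4 → max 1.4
III regrets: 0.8, 0.1, 0.8, 0.0 → max 0.8
IV regrets: 1.7, 0.1, 0.0, 1.5 → max 1.7
V regrets: 0.0, 0.8, 1.0, 1.5 → max 1.5
Smallest max regret = 0.8 → III.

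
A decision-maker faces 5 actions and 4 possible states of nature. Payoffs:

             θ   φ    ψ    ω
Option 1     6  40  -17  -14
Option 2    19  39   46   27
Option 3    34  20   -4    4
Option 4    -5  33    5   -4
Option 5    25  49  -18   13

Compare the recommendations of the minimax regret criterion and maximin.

minimax regret → Option 2; maximin → Option 2 (agree)

Column bests: θ=34, φ=49, ψ=46, ω=27.
Option 1 regrets: 28, 9, 63, 41 → max 63
Option 2 regrets: 15, 10, 0, 0 → max 15
Option 3 regrets: 0, 29, 50, 23 → max 50
Option 4 regrets: 39, 16, 41, 31 → max 41
Option 5 regrets: 9, 0, 64, 14 → max 64
Smallest max regret = 15 → Option 2.
Row minima: Option 1=-17, Option 2=19, Option 3=-4, Option 4=-5, Option 5=-18
Best worst-case = 19 → Option 2.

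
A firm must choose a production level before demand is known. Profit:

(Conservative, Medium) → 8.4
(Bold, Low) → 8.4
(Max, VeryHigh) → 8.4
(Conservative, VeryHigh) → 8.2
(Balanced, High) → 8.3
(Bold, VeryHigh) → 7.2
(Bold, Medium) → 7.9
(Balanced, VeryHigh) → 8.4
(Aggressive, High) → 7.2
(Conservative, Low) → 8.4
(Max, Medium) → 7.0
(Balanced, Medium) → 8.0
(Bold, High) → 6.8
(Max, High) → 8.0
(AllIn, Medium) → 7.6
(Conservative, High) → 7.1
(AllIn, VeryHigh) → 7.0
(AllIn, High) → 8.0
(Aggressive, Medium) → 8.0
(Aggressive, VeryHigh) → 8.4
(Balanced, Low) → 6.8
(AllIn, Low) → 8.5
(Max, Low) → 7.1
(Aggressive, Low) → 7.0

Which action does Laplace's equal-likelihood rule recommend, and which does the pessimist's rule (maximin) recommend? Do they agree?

Row averages: Conservative=8.025, Balanced=7.875, Aggressive=7.65, Bold=7.575, AllIn=7.775, Max=7.625
Highest average = 8.025 → Conservative.
Row minima: Conservative=7.1, Balanced=6.8, Aggressive=7.0, Bold=6.8, AllIn=7.0, Max=7.0
Best worst-case = 7.1 → Conservative.

laplace → Conservative; maximin → Conservative (agree)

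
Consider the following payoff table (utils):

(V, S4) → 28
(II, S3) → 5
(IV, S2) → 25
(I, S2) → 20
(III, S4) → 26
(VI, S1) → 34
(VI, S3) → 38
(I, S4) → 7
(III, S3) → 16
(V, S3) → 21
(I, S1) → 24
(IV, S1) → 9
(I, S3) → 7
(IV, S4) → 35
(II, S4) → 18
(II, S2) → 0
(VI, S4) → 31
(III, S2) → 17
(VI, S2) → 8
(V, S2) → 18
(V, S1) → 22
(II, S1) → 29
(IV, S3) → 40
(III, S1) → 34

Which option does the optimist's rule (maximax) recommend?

Row maxima: I=24, II=29, III=34, IV=40, V=28, VI=38
Best best-case = 40 → IV.

IV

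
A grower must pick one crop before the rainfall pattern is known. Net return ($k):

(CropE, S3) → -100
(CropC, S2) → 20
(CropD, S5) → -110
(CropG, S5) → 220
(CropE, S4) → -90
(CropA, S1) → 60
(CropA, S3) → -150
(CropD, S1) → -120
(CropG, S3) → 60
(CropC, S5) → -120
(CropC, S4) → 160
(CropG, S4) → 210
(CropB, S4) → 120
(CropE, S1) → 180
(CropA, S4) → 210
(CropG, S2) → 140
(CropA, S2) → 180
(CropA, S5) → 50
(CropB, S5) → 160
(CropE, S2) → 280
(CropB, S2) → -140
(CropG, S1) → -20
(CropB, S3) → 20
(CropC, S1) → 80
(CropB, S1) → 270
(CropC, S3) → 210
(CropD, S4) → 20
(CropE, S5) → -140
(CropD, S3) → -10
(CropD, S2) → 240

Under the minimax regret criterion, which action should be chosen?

Column bests: S1=270, S2=280, S3=210, S4=210, S5=220.
CropD regrets: 390, 40, 220, 190, 330 → max 390
CropA regrets: 210, 100, 360, 0, 170 → max 360
CropE regrets: 90, 0, 310, 300, 360 → max 360
CropC regrets: 190, 260, 0, 50, 340 → max 340
CropB regrets: 0, 420, 190, 90, 60 → max 420
CropG regrets: 290, 140, 150, 0, 0 → max 290
Smallest max regret = 290 → CropG.

CropG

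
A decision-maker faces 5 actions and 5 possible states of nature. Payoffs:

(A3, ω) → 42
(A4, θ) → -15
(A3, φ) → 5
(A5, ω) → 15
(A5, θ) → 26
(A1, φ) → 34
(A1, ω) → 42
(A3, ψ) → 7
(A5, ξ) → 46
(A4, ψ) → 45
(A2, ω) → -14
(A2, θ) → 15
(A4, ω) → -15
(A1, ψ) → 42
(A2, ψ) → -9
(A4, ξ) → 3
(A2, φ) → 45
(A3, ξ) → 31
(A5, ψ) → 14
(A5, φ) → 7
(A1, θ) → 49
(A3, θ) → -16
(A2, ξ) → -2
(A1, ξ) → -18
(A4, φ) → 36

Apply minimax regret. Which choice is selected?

Column bests: θ=49, φ=45, ψ=45, ω=42, ξ=46.
A1 regrets: 0, 11, 3, 0, 64 → max 64
A2 regrets: 34, 0, 54, 56, 48 → max 56
A3 regrets: 65, 40, 38, 0, 15 → max 65
A4 regrets: 64, 9, 0, 57, 43 → max 64
A5 regrets: 23, 38, 31, 27, 0 → max 38
Smallest max regret = 38 → A5.

A5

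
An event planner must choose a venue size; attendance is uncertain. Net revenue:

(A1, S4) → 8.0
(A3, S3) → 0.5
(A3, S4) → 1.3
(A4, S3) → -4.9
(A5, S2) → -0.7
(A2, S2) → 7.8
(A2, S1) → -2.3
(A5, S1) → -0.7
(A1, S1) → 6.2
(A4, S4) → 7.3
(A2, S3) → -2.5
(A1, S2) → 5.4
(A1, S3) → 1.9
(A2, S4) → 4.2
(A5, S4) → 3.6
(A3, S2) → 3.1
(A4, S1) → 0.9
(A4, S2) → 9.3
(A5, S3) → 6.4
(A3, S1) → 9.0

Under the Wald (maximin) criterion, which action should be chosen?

A1

Row minima: A1=1.9, A2=-2.5, A3=0.5, A4=-4.9, A5=-0.7
Best worst-case = 1.9 → A1.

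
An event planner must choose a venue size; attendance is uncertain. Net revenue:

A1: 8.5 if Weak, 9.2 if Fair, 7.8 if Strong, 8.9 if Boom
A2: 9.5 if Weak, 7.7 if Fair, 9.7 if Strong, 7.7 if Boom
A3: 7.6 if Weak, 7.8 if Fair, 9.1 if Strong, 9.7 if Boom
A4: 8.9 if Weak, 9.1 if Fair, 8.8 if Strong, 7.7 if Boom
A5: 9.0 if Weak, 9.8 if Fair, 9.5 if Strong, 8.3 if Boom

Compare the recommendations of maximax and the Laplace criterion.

maximax → A5; laplace → A5 (agree)

Row maxima: A1=9.2, A2=9.7, A3=9.7, A4=9.1, A5=9.8
Best best-case = 9.8 → A5.
Row averages: A1=8.6, A2=8.65, A3=8.55, A4=8.625, A5=9.15
Highest average = 9.15 → A5.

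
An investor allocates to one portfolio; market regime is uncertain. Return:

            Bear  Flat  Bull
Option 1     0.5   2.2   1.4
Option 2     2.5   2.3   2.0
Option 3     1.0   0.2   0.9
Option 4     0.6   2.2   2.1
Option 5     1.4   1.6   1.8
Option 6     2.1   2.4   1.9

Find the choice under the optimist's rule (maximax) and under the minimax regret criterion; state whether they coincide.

Row maxima: Option 1=2.2, Option 2=2.5, Option 3=1.0, Option 4=2.2, Option 5=1.8, Option 6=2.4
Best best-case = 2.5 → Option 2.
Column bests: Bear=2.5, Flat=2.4, Bull=2.1.
Option 1 regrets: 2.0, 0.2, 0.7 → max 2.0
Option 2 regrets: 0.0, 0.1, 0.1 → max 0.1
Option 3 regrets: 1.5, 2.2, 1.2 → max 2.2
Option 4 regrets: 1.9, 0.2, 0.0 → max 1.9
Option 5 regrets: 1.1, 0.8, 0.3 → max 1.1
Option 6 regrets: 0.4, 0.0, 0.2 → max 0.4
Smallest max regret = 0.1 → Option 2.

maximax → Option 2; minimax regret → Option 2 (agree)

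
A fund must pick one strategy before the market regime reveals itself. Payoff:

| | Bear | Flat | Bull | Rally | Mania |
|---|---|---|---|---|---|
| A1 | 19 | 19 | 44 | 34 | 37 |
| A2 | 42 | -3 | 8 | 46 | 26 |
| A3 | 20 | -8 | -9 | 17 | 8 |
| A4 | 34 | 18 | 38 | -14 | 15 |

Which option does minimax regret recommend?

Column bests: Bear=42, Flat=19, Bull=44, Rally=46, Mania=37.
A1 regrets: 23, 0, 0, 12, 0 → max 23
A2 regrets: 0, 22, 36, 0, 11 → max 36
A3 regrets: 22, 27, 53, 29, 29 → max 53
A4 regrets: 8, 1, 6, 60, 22 → max 60
Smallest max regret = 23 → A1.

A1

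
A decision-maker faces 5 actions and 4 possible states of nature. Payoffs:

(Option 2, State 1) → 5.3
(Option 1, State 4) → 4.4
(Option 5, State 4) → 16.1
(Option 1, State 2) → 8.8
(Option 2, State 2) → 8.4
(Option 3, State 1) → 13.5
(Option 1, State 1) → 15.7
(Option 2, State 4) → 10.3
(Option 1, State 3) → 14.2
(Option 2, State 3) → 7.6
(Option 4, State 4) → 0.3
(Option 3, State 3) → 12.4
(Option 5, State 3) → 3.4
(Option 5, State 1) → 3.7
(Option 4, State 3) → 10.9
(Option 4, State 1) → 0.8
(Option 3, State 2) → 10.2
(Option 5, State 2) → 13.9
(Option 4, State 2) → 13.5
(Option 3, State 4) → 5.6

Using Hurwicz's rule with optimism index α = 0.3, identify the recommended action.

Option 3

Option 1: 0.3·15.7 + 0.7·4.4 = 7.79
Option 2: 0.3·10.3 + 0.7·5.3 = 6.8
Option 3: 0.3·13.5 + 0.7·5.6 = 7.97
Option 4: 0.3·13.5 + 0.7·0.3 = 4.26
Option 5: 0.3·16.1 + 0.7·3.4 = 7.21
Highest Hurwicz score = 7.97 → Option 3.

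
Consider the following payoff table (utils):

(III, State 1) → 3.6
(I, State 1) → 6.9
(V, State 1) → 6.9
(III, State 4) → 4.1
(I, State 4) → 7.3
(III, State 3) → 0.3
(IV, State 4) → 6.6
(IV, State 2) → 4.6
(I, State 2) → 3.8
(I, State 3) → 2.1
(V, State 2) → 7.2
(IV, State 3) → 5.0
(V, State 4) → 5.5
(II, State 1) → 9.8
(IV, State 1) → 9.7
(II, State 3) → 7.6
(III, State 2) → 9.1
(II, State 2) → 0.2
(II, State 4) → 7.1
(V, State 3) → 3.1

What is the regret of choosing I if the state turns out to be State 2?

5.3

Best payoff under State 2 is 9.1.
Regret = 9.1 − 3.8 = 5.3.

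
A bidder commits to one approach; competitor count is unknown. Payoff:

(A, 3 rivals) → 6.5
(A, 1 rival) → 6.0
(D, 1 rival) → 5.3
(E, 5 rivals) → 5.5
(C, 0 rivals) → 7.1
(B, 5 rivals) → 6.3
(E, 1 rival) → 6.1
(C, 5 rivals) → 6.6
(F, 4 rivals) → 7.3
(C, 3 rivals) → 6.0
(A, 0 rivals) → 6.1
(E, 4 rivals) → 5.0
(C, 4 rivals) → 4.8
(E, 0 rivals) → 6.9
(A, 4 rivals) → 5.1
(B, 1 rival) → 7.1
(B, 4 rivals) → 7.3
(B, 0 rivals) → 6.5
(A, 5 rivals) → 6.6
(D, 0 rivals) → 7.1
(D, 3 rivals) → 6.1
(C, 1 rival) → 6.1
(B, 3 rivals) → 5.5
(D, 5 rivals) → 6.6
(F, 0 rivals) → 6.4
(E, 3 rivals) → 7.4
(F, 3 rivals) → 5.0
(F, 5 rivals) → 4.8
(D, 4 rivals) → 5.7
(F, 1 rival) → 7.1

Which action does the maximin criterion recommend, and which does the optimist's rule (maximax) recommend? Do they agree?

Row minima: A=5.1, B=5.5, C=4.8, D=5.3, E=5.0, F=4.8
Best worst-case = 5.5 → B.
Row maxima: A=6.6, B=7.3, C=7.1, D=7.1, E=7.4, F=7.3
Best best-case = 7.4 → E.

maximin → B; maximax → E (disagree)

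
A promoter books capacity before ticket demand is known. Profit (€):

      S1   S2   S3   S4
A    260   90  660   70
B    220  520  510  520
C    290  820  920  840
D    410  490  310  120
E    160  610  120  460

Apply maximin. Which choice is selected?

Row minima: A=70, B=220, C=290, D=120, E=120
Best worst-case = 290 → C.

C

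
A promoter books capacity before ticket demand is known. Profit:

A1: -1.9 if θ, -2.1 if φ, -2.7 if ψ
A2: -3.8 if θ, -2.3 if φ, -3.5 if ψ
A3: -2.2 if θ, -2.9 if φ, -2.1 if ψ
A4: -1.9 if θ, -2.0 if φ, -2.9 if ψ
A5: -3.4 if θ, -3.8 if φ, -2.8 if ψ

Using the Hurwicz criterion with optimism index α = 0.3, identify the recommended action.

A1

A1: 0.3·(-1.9) + 0.7·(-2.7) = -2.46
A2: 0.3·(-2.3) + 0.7·(-3.8) = -3.35
A3: 0.3·(-2.1) + 0.7·(-2.9) = -2.66
A4: 0.3·(-1.9) + 0.7·(-2.9) = -2.6
A5: 0.3·(-2.8) + 0.7·(-3.8) = -3.5
Highest Hurwicz score = -2.46 → A1.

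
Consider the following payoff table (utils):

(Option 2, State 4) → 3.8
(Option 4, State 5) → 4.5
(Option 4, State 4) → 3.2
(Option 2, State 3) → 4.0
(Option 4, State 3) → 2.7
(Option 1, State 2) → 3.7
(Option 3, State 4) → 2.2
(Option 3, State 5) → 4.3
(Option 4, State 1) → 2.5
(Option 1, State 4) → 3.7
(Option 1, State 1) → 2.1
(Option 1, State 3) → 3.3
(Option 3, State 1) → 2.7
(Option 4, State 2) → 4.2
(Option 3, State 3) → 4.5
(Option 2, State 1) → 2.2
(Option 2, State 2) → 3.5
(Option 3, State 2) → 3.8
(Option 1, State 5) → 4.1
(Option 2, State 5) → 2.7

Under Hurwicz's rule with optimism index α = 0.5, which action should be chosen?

Option 1: 0.5·4.1 + 0.5·2.1 = 3.1
Option 2: 0.5·4.0 + 0.5·2.2 = 3.1
Option 3: 0.5·4.5 + 0.5·2.2 = 3.35
Option 4: 0.5·4.5 + 0.5·2.5 = 3.5
Highest Hurwicz score = 3.5 → Option 4.

Option 4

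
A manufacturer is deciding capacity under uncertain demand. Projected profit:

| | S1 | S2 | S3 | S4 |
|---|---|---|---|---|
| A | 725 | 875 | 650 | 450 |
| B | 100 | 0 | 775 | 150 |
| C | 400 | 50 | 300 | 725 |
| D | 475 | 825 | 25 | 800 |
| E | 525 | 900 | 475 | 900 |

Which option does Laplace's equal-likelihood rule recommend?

Row averages: A=675, B=256.25, C=368.75, D=531.25, E=700
Highest average = 700 → E.

E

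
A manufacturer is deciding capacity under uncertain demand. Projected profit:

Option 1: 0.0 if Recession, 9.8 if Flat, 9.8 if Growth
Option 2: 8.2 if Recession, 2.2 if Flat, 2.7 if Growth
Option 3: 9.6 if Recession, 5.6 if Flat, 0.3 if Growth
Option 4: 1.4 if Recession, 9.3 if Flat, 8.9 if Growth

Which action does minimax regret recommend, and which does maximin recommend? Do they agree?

minimax regret → Option 2; maximin → Option 2 (agree)

Column bests: Recession=9.6, Flat=9.8, Growth=9.8.
Option 1 regrets: 9.6, 0.0, 0.0 → max 9.6
Option 2 regrets: 1.4, 7.6, 7.1 → max 7.6
Option 3 regrets: 0.0, 4.2, 9.5 → max 9.5
Option 4 regrets: 8.2, 0.5, 0.9 → max 8.2
Smallest max regret = 7.6 → Option 2.
Row minima: Option 1=0.0, Option 2=2.2, Option 3=0.3, Option 4=1.4
Best worst-case = 2.2 → Option 2.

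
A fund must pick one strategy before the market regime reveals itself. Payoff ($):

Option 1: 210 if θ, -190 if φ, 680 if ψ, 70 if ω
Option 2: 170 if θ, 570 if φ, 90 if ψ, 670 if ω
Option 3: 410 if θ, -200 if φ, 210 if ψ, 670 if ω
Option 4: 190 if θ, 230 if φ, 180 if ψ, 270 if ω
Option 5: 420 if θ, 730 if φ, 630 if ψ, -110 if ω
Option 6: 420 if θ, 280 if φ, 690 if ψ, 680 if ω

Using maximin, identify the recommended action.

Row minima: Option 1=-190, Option 2=90, Option 3=-200, Option 4=180, Option 5=-110, Option 6=280
Best worst-case = 280 → Option 6.

Option 6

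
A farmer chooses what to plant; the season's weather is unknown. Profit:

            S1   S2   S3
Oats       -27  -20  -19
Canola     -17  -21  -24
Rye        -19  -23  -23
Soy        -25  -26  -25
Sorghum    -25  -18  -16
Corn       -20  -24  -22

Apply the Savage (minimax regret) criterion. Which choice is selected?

Column bests: S1=-17, S2=-18, S3=-16.
Oats regrets: 10, 2, 3 → max 10
Canola regrets: 0, 3, 8 → max 8
Rye regrets: 2, 5, 7 → max 7
Soy regrets: 8, 8, 9 → max 9
Sorghum regrets: 8, 0, 0 → max 8
Corn regrets: 3, 6, 6 → max 6
Smallest max regret = 6 → Corn.

Corn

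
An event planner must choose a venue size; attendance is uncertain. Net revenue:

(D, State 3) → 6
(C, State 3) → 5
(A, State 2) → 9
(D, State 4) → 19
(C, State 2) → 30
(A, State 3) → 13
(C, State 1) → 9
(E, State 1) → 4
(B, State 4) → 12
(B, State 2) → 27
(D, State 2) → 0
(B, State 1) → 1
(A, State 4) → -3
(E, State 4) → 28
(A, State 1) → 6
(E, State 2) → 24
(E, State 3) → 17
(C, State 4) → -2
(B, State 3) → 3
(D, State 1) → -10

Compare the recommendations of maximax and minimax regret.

Row maxima: A=13, B=27, C=30, D=19, E=28
Best best-case = 30 → C.
Column bests: State 1=9, State 2=30, State 3=17, State 4=28.
A regrets: 3, 21, 4, 31 → max 31
B regrets: 8, 3, 14, 16 → max 16
C regrets: 0, 0, 12, 30 → max 30
D regrets: 19, 30, 11, 9 → max 30
E regrets: 5, 6, 0, 0 → max 6
Smallest max regret = 6 → E.

maximax → C; minimax regret → E (disagree)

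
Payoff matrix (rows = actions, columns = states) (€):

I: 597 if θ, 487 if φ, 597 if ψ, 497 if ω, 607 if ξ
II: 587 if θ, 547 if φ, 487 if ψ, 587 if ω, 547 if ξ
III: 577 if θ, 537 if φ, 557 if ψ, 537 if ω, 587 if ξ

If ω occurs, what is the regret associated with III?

50

Best payoff under ω is 587.
Regret = 587 − 537 = 50.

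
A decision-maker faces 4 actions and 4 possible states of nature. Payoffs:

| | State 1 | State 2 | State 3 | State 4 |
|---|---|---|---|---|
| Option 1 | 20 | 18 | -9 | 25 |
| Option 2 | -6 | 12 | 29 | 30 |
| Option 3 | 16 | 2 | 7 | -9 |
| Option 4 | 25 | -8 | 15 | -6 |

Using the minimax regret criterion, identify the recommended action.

Option 2

Column bests: State 1=25, State 2=18, State 3=29, State 4=30.
Option 1 regrets: 5, 0, 38, 5 → max 38
Option 2 regrets: 31, 6, 0, 0 → max 31
Option 3 regrets: 9, 16, 22, 39 → max 39
Option 4 regrets: 0, 26, 14, 36 → max 36
Smallest max regret = 31 → Option 2.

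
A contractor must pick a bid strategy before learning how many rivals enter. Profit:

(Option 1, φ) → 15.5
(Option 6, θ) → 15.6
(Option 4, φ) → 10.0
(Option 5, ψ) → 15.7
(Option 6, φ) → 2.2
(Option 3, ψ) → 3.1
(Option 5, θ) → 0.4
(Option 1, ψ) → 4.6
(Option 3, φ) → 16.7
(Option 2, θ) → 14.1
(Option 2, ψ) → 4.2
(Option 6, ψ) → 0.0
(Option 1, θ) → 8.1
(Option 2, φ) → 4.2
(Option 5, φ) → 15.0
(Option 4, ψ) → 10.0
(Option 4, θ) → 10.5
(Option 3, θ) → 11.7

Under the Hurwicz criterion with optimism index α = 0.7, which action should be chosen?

Option 1: 0.7·15.5 + 0.3·4.6 = 12.23
Option 2: 0.7·14.1 + 0.3·4.2 = 11.13
Option 3: 0.7·16.7 + 0.3·3.1 = 12.62
Option 4: 0.7·10.5 + 0.3·10.0 = 10.35
Option 5: 0.7·15.7 + 0.3·0.4 = 11.11
Option 6: 0.7·15.6 + 0.3·0.0 = 10.92
Highest Hurwicz score = 12.62 → Option 3.

Option 3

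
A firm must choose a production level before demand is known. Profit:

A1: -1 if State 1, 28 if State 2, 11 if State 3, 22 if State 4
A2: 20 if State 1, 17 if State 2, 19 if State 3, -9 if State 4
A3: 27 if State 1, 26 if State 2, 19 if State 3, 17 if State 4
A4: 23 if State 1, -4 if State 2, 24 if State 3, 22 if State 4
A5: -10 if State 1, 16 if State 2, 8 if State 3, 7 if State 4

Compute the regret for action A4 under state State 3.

Best payoff under State 3 is 24.
Regret = 24 − 24 = 0.

0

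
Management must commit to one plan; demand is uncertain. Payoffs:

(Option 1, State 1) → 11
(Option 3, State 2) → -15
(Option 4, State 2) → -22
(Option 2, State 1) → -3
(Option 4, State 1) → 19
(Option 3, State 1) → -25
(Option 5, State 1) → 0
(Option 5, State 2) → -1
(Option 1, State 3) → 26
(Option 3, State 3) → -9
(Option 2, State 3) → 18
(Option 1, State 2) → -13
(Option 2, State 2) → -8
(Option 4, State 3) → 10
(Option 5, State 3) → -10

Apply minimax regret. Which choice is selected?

Column bests: State 1=19, State 2=-1, State 3=26.
Option 1 regrets: 8, 12, 0 → max 12
Option 2 regrets: 22, 7, 8 → max 22
Option 3 regrets: 44, 14, 35 → max 44
Option 4 regrets: 0, 21, 16 → max 21
Option 5 regrets: 19, 0, 36 → max 36
Smallest max regret = 12 → Option 1.

Option 1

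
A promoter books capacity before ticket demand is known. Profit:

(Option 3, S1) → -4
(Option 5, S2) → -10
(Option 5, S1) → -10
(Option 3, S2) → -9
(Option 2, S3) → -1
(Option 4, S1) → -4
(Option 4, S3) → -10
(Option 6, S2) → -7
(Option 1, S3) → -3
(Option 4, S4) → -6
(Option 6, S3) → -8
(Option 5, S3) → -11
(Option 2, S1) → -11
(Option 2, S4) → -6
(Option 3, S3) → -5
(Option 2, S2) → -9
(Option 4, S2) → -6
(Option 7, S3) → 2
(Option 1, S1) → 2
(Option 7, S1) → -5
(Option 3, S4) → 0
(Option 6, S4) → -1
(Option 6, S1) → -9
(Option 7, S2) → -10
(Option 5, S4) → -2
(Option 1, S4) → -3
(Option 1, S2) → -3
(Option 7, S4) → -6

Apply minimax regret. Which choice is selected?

Column bests: S1=2, S2=-3, S3=2, S4=0.
Option 1 regrets: 0, 0, 5, 3 → max 5
Option 2 regrets: 13, 6, 3, 6 → max 13
Option 3 regrets: 6, 6, 7, 0 → max 7
Option 4 regrets: 6, 3, 12, 6 → max 12
Option 5 regrets: 12, 7, 13, 2 → max 13
Option 6 regrets: 11, 4, 10, 1 → max 11
Option 7 regrets: 7, 7, 0, 6 → max 7
Smallest max regret = 5 → Option 1.

Option 1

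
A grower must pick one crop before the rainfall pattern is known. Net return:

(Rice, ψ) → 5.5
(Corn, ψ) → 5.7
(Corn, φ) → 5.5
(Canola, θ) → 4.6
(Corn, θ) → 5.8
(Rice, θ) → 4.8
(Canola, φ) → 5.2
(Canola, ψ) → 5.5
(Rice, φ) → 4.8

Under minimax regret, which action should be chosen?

Column bests: θ=5.8, φ=5.5, ψ=5.7.
Canola regrets: 1.2, 0.3, 0.2 → max 1.2
Rice regrets: 1.0, 0.7, 0.2 → max 1.0
Corn regrets: 0.0, 0.0, 0.0 → max 0.0
Smallest max regret = 0.0 → Corn.

Corn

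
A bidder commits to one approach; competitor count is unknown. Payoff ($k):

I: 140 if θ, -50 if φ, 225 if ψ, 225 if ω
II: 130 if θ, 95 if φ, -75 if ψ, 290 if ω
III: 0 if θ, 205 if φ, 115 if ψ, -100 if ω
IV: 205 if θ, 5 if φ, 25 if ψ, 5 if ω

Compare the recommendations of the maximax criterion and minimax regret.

maximax → II; minimax regret → I (disagree)

Row maxima: I=225, II=290, III=205, IV=205
Best best-case = 290 → II.
Column bests: θ=205, φ=205, ψ=225, ω=290.
I regrets: 65, 255, 0, 65 → max 255
II regrets: 75, 110, 300, 0 → max 300
III regrets: 205, 0, 110, 390 → max 390
IV regrets: 0, 200, 200, 285 → max 285
Smallest max regret = 255 → I.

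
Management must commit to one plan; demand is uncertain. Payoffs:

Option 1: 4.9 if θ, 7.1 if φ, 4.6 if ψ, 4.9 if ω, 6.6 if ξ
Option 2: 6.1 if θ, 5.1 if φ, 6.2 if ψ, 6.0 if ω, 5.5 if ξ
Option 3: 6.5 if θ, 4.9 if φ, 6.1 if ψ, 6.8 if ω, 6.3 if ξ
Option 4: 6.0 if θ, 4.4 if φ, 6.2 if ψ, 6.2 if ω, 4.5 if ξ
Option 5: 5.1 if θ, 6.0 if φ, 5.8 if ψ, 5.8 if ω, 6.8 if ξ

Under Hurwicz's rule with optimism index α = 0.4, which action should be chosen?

Option 1: 0.4·7.1 + 0.6·4.6 = 5.6
Option 2: 0.4·6.2 + 0.6·5.1 = 5.54
Option 3: 0.4·6.8 + 0.6·4.9 = 5.66
Option 4: 0.4·6.2 + 0.6·4.4 = 5.12
Option 5: 0.4·6.8 + 0.6·5.1 = 5.78
Highest Hurwicz score = 5.78 → Option 5.

Option 5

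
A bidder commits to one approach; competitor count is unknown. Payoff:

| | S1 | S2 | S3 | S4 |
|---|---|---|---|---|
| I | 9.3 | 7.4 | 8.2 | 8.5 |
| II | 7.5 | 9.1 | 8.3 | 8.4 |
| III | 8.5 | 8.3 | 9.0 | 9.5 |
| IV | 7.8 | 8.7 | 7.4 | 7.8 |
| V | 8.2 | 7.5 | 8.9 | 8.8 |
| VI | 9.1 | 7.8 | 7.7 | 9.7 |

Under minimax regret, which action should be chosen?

III

Column bests: S1=9.3, S2=9.1, S3=9.0, S4=9.7.
I regrets: 0.0, 1.7, 0.8, 1.2 → max 1.7
II regrets: 1.8, 0.0, 0.7, 1.3 → max 1.8
III regrets: 0.8, 0.8, 0.0, 0.2 → max 0.8
IV regrets: 1.5, 0.4, 1.6, 1.9 → max 1.9
V regrets: 1.1, 1.6, 0.1, 0.9 → max 1.6
VI regrets: 0.2, 1.3, 1.3, 0.0 → max 1.3
Smallest max regret = 0.8 → III.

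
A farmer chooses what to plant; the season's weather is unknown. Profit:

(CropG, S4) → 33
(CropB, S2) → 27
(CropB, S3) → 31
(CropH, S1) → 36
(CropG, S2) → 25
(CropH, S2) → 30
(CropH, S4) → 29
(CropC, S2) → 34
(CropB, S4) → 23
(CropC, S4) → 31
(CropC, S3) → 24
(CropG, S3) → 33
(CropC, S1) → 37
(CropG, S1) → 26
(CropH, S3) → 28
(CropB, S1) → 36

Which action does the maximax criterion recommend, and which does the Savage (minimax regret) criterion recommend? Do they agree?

Row maxima: CropB=36, CropH=36, CropC=37, CropG=33
Best best-case = 37 → CropC.
Column bests: S1=37, S2=34, S3=33, S4=33.
CropB regrets: 1, 7, 2, 10 → max 10
CropH regrets: 1, 4, 5, 4 → max 5
CropC regrets: 0, 0, 9, 2 → max 9
CropG regrets: 11, 9, 0, 0 → max 11
Smallest max regret = 5 → CropH.

maximax → CropC; minimax regret → CropH (disagree)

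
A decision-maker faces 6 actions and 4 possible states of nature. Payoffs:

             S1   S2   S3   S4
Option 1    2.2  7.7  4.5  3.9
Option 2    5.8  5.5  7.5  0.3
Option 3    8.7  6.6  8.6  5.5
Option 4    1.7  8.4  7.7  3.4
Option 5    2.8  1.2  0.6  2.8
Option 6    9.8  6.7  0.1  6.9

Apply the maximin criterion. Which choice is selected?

Option 3

Row minima: Option 1=2.2, Option 2=0.3, Option 3=5.5, Option 4=1.7, Option 5=0.6, Option 6=0.1
Best worst-case = 5.5 → Option 3.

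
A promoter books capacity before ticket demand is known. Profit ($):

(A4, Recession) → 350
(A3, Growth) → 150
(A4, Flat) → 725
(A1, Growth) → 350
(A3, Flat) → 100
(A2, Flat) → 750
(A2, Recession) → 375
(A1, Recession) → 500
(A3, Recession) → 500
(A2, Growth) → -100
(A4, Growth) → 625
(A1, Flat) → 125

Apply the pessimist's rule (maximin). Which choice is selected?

Row minima: A1=125, A2=-100, A3=100, A4=350
Best worst-case = 350 → A4.

A4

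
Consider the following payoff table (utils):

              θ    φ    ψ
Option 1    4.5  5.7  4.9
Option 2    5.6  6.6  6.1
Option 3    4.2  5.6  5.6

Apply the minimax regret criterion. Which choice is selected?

Option 2

Column bests: θ=5.6, φ=6.6, ψ=6.1.
Option 1 regrets: 1.1, 0.9, 1.2 → max 1.2
Option 2 regrets: 0.0, 0.0, 0.0 → max 0.0
Option 3 regrets: 1.4, 1.0, 0.5 → max 1.4
Smallest max regret = 0.0 → Option 2.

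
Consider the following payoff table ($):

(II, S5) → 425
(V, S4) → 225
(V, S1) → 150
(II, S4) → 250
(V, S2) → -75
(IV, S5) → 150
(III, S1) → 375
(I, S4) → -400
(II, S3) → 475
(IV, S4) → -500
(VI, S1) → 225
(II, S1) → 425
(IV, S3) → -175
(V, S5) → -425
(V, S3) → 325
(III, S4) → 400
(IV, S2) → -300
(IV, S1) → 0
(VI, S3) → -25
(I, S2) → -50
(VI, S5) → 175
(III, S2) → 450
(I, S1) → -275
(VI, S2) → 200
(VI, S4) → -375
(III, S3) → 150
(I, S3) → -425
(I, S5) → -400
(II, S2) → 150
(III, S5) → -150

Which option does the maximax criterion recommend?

II

Row maxima: I=-50, II=475, III=450, IV=150, V=325, VI=225
Best best-case = 475 → II.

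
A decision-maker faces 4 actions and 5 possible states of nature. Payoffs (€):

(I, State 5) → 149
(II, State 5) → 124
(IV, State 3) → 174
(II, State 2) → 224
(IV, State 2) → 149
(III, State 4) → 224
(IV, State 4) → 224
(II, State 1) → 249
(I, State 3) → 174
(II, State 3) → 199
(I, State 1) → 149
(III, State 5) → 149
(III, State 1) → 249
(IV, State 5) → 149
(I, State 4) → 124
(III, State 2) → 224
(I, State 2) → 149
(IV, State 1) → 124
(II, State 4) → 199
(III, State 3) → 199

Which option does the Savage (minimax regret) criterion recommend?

Column bests: State 1=249, State 2=224, State 3=199, State 4=224, State 5=149.
I regrets: 100, 75, 25, 100, 0 → max 100
II regrets: 0, 0, 0, 25, 25 → max 25
III regrets: 0, 0, 0, 0, 0 → max 0
IV regrets: 125, 75, 25, 0, 0 → max 125
Smallest max regret = 0 → III.

III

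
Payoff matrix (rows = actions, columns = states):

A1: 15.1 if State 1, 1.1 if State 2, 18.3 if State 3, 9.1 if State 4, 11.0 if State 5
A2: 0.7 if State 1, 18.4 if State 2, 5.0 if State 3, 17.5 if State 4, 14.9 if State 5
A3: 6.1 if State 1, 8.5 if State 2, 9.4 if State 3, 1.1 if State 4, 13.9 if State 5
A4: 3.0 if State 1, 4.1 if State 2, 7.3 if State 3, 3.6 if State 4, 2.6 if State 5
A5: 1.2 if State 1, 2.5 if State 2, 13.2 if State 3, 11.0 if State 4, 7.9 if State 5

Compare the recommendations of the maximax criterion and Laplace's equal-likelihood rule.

Row maxima: A1=18.3, A2=18.4, A3=13.9, A4=7.3, A5=13.2
Best best-case = 18.4 → A2.
Row averages: A1=10.92, A2=11.3, A3=7.8, A4=4.12, A5=7.16
Highest average = 11.3 → A2.

maximax → A2; laplace → A2 (agree)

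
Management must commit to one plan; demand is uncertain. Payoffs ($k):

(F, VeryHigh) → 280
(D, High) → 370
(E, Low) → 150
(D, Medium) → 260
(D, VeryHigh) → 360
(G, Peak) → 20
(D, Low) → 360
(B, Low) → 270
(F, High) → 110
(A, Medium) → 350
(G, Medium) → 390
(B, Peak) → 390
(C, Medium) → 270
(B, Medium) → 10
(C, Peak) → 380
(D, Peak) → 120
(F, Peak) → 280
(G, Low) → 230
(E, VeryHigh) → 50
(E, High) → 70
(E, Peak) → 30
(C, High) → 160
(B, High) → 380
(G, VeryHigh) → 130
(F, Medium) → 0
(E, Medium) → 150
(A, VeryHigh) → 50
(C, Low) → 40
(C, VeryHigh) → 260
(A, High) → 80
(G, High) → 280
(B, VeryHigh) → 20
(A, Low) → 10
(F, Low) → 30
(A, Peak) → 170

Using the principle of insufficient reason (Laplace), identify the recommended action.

D

Row averages: A=132, B=214, C=222, D=294, E=90, F=140, G=210
Highest average = 294 → D.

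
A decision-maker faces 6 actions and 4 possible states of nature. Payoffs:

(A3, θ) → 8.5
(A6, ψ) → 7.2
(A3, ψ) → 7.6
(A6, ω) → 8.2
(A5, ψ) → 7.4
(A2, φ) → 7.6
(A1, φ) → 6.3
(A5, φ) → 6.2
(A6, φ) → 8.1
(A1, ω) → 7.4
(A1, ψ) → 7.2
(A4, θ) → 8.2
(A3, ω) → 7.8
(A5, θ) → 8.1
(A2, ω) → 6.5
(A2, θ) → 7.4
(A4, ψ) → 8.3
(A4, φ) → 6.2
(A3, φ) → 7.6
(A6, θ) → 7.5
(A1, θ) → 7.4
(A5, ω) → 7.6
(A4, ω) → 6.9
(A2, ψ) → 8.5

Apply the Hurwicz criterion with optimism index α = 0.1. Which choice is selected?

A1: 0.1·7.4 + 0.9·6.3 = 6.41
A2: 0.1·8.5 + 0.9·6.5 = 6.7
A3: 0.1·8.5 + 0.9·7.6 = 7.69
A4: 0.1·8.3 + 0.9·6.2 = 6.41
A5: 0.1·8.1 + 0.9·6.2 = 6.39
A6: 0.1·8.2 + 0.9·7.2 = 7.3
Highest Hurwicz score = 7.69 → A3.

A3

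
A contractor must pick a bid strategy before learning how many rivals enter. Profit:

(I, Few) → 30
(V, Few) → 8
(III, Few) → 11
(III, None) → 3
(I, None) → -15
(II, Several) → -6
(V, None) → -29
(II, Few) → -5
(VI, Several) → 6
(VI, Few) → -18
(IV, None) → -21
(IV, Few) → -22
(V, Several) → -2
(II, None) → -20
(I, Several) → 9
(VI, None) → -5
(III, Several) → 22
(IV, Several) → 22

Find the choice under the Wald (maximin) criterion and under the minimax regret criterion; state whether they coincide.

Row minima: I=-15, II=-20, III=3, IV=-22, V=-29, VI=-18
Best worst-case = 3 → III.
Column bests: None=3, Few=30, Several=22.
I regrets: 18, 0, 13 → max 18
II regrets: 23, 35, 28 → max 35
III regrets: 0, 19, 0 → max 19
IV regrets: 24, 52, 0 → max 52
V regrets: 32, 22, 24 → max 32
VI regrets: 8, 48, 16 → max 48
Smallest max regret = 18 → I.

maximin → III; minimax regret → I (disagree)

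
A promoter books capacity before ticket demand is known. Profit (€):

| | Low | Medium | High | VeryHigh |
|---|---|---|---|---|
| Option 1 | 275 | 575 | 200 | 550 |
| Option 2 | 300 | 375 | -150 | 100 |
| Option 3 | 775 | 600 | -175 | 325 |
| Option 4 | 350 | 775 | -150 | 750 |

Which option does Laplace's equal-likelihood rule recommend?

Option 4

Row averages: Option 1=400, Option 2=156.25, Option 3=381.25, Option 4=431.25
Highest average = 431.25 → Option 4.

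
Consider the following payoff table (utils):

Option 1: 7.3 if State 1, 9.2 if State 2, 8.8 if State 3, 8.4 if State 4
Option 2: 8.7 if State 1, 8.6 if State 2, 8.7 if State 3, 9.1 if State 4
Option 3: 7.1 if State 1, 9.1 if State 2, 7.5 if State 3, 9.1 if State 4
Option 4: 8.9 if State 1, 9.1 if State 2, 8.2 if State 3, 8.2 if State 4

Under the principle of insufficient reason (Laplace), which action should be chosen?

Row averages: Option 1=8.425, Option 2=8.775, Option 3=8.2, Option 4=8.6
Highest average = 8.775 → Option 2.

Option 2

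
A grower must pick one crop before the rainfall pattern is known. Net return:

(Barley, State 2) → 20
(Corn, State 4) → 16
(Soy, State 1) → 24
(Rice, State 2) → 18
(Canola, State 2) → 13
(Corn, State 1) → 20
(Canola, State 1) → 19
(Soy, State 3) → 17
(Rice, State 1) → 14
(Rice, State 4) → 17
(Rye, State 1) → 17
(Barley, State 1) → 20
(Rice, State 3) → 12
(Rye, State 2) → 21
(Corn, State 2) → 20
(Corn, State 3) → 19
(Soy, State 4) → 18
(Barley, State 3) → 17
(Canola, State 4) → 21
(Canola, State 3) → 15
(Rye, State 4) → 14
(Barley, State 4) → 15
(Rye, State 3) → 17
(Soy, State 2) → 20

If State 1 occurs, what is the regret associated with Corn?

Best payoff under State 1 is 24.
Regret = 24 − 20 = 4.

4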